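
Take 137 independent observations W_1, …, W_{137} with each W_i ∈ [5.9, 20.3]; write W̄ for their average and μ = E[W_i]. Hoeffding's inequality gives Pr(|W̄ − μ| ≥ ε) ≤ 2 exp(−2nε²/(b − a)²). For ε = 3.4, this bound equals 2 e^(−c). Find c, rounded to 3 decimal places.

15.275

c = 2nε²/(b − a)² = 2·137·3.4² / 14.4² = 15.2751.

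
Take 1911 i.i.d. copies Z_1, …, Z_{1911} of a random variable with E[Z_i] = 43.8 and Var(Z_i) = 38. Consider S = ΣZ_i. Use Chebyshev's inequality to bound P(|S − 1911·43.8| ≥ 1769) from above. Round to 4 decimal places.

0.0232

Var(S) = n·Var(Z_i) = 1911·38 = 72618.
Chebyshev: P(|S − 1911·43.8| ≥ 1769) ≤ Var(S)/1769² = 72618/3129361 = 0.0232.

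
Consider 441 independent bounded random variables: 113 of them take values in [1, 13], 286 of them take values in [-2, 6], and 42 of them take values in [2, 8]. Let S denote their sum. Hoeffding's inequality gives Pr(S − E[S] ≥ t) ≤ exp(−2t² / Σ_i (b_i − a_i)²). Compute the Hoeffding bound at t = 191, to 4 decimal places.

0.1324

Σ(b_i − a_i)² = 113·12² + 286·8² + 42·6² = 36088.
Exponent = 2·191² / 36088 = 2.02178.
Bound = exp(−2.02178) = 0.13242.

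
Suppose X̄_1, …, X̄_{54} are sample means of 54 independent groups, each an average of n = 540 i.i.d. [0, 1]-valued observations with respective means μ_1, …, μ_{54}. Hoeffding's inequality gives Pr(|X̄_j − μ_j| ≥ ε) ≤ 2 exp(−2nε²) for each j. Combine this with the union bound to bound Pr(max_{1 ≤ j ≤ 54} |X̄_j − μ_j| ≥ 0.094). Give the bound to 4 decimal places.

Per-experiment Hoeffding bound: 2·exp(−2·540·0.094²) = 2·exp(−9.54288) = 0.00014342.
Union bound over 54 events: 54·0.00014342 = 0.00774.

0.0077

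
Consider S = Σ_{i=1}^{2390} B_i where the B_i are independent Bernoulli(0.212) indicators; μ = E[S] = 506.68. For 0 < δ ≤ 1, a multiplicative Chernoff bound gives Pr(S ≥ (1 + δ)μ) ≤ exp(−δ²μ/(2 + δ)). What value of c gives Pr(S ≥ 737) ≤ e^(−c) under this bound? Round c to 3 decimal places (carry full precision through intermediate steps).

42.653

Write 737 = (1 + δ)μ, so δ = 737/506.68 − 1 = 0.454567…
Then the exponent is δ²μ/(2 + δ) = (737 − μ)² / (μ·(2 + δ)) = 42.653498.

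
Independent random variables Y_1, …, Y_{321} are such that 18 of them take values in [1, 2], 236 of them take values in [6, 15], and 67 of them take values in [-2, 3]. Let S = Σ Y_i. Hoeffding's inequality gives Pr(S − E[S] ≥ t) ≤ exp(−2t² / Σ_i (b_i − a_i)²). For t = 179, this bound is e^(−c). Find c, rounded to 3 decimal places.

3.080

Σ(b_i − a_i)² = 18·1² + 236·9² + 67·5² = 20809.
c = 2t² / 20809 = 2·179² / 20809 = 3.0795.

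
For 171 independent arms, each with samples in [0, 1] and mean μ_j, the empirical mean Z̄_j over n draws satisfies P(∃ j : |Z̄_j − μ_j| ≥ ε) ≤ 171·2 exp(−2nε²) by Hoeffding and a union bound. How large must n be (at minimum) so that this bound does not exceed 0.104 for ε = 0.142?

Need 2·171·exp(−2nε²) ≤ 0.104, i.e. exp(−2nε²) ≤ 0.104/342.
So 2nε² ≥ ln(342/0.104) = 8.098175.
Hence n ≥ 8.098175/(2·0.142²) = 200.808.
The smallest integer n is 201.

201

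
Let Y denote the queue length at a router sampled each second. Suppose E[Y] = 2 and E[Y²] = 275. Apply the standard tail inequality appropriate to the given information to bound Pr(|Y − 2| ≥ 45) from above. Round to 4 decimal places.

0.1338

The first two moments determine the variance, so Chebyshev's inequality is the sharpest standard bound available.
Var(Y) = E[Y²] − (E[Y])² = 275 − 4 = 271.
Chebyshev's inequality: Pr(|Y − μ| ≥ t) ≤ Var(Y)/t² = 271/2025 = 0.1338.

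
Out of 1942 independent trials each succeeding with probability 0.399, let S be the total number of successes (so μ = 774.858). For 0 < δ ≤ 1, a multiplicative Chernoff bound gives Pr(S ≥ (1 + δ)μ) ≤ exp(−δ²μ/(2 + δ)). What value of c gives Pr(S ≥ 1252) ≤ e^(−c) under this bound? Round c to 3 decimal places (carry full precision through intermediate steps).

112.324

Write 1252 = (1 + δ)μ, so δ = 1252/774.858 − 1 = 0.6157799…
Then the exponent is δ²μ/(2 + δ) = (1252 − μ)² / (μ·(2 + δ)) = 112.323847.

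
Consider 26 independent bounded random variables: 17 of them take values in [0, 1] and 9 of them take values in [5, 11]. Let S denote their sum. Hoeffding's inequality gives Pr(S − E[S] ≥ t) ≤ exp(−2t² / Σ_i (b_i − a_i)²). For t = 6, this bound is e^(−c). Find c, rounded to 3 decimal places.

0.211

Σ(b_i − a_i)² = 17·1² + 9·6² = 341.
c = 2t² / 341 = 2·6² / 341 = 0.2111.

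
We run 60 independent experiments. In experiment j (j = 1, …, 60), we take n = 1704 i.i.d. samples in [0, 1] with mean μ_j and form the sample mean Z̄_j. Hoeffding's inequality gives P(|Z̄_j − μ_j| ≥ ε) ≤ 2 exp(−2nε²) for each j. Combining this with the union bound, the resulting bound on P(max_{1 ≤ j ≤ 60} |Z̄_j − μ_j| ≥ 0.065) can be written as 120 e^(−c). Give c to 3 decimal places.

14.399

Union bound over the 60 events: P(max_{1 ≤ j ≤ 60} |Z̄_j − μ_j| ≥ 0.065) ≤ 60·2·exp(−2nε²) = 120 exp(−2·1704·0.065²).
So c = 2·1704·0.065² = 14.3988.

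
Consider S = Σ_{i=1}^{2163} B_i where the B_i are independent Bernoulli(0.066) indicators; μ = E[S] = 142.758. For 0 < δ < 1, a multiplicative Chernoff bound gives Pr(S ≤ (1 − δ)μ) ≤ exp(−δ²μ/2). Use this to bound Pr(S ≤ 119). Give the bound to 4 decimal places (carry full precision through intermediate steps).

0.1385

Write 119 = (1 − δ)μ, so δ = 1 − 119/142.758 = 0.1664215…
Then the exponent is δ²μ/2 = (μ − 119)²/(2μ) = 1.976921.
Bound = exp(−1.976921) = 0.13850.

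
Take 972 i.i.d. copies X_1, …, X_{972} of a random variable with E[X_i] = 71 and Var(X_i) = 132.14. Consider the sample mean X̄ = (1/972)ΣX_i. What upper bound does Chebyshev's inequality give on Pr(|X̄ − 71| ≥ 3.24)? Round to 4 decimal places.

Var(X̄) = Var(X_i)/n = 132.14/972 = 0.13595.
Chebyshev: Pr(|X̄ − 71| ≥ 3.24) ≤ Var(X̄)/(3.24)² = 132.14/(972·3.24²) = 0.0130.

0.0130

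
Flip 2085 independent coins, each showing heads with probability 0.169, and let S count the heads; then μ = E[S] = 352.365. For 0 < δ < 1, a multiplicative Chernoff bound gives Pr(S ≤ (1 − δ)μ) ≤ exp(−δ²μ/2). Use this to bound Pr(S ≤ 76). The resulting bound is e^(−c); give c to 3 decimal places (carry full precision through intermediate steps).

Write 76 = (1 − δ)μ, so δ = 1 − 76/352.365 = 0.7843146…
Then the exponent is δ²μ/2 = (μ − 76)²/(2μ) = 108.378547.

108.379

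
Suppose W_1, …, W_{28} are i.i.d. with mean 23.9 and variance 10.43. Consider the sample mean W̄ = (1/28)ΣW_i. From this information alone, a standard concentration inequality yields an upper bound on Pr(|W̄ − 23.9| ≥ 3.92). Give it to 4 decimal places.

0.0242

With mean and variance of each term known, Chebyshev's inequality bounds the deviation of the sum (or sample mean).
Var(W̄) = Var(W_i)/n = 10.43/28 = 0.3725.
Chebyshev: Pr(|W̄ − 23.9| ≥ 3.92) ≤ Var(W̄)/(3.92)² = 10.43/(28·3.92²) = 0.0242.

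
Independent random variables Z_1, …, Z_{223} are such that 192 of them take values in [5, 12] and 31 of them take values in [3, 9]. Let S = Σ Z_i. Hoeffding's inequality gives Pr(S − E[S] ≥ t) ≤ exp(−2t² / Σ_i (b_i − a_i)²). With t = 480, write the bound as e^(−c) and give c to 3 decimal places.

Σ(b_i − a_i)² = 192·7² + 31·6² = 10524.
c = 2t² / 10524 = 2·480² / 10524 = 43.7856.

43.786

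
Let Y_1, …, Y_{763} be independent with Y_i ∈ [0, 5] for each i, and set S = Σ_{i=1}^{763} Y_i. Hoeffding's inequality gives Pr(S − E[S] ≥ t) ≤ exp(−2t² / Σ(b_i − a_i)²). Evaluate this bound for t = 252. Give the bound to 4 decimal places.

0.0013

Σ(b_i − a_i)² = 763·(5)² = 19075.
Exponent = 2·252²/19075 = 6.6583.
Bound = exp(−6.6583) = 0.00128.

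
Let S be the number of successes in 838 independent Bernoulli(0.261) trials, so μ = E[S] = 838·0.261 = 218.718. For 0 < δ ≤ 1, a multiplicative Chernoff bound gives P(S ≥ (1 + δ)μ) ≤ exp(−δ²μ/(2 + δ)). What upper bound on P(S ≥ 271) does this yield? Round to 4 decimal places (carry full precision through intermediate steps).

Write 271 = (1 + δ)μ, so δ = 271/218.718 − 1 = 0.2390384…
Then the exponent is δ²μ/(2 + δ) = (271 − μ)² / (μ·(2 + δ)) = 5.581595.
Bound = exp(−5.581595) = 0.00377.

0.0038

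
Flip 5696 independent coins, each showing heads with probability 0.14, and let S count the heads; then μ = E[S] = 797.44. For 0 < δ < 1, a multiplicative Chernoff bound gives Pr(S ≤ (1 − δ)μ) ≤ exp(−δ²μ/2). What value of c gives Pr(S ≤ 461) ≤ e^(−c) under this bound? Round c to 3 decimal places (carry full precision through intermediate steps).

Write 461 = (1 − δ)μ, so δ = 1 − 461/797.44 = 0.4219001…
Then the exponent is δ²μ/2 = (μ − 461)²/(2μ) = 70.972032.

70.972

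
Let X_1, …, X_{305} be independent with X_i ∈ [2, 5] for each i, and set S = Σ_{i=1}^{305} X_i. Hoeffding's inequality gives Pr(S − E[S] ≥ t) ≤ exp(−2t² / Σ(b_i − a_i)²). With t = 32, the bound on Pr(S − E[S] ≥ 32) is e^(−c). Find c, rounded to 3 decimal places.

Σ(b_i − a_i)² = 305·(3)² = 2745.
c = 2t²/2745 = 2·32²/2745 = 0.7461.

0.746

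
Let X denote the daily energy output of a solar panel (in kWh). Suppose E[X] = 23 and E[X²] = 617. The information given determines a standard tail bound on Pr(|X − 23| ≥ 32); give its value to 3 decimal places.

0.086

The first two moments determine the variance, so Chebyshev's inequality is the sharpest standard bound available.
Var(X) = E[X²] − (E[X])² = 617 − 529 = 88.
Chebyshev's inequality: Pr(|X − μ| ≥ t) ≤ Var(X)/t² = 88/1024 = 0.0859.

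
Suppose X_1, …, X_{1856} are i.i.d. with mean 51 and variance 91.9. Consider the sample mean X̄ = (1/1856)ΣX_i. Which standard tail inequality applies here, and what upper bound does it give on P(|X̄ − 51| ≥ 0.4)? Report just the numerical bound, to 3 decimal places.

With mean and variance of each term known, Chebyshev's inequality bounds the deviation of the sum (or sample mean).
Var(X̄) = Var(X_i)/n = 91.9/1856 = 0.049515.
Chebyshev: P(|X̄ − 51| ≥ 0.4) ≤ Var(X̄)/(0.4)² = 91.9/(1856·0.4²) = 0.3095.

0.309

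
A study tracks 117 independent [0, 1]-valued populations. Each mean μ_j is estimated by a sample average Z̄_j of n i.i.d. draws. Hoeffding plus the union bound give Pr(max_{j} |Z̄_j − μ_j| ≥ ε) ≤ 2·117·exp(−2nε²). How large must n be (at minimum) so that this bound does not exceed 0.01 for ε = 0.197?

Need 2·117·exp(−2nε²) ≤ 0.01, i.e. exp(−2nε²) ≤ 0.01/234.
So 2nε² ≥ ln(234/0.01) = 10.060491.
Hence n ≥ 10.060491/(2·0.197²) = 129.615.
The smallest integer n is 130.

130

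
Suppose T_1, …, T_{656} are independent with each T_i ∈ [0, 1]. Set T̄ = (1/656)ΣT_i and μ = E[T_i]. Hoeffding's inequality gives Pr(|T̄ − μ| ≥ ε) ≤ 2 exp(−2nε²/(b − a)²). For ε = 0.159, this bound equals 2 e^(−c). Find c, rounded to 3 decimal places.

33.169

c = 2nε²/(b − a)² = 2·656·0.159² / 1² = 33.1687.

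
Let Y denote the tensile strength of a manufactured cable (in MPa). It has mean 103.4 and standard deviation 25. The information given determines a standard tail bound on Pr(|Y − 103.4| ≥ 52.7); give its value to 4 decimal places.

Mean and variance are known, so Chebyshev's inequality applies.
Chebyshev: Pr(|Y − μ| ≥ t) ≤ Var(Y)/t².
Var(Y) = σ² = 25² = 625.
Bound = 625 / 2777.29 = 0.2250.

0.2250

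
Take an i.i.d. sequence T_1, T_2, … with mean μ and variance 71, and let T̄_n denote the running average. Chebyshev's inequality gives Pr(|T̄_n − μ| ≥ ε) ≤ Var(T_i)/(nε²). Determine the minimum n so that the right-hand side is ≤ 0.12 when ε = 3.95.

38

Require 71/(n·3.95²) ≤ 0.12, i.e. n ≥ 71/(0.12·3.95²) = 37.921.
The smallest integer n is 38.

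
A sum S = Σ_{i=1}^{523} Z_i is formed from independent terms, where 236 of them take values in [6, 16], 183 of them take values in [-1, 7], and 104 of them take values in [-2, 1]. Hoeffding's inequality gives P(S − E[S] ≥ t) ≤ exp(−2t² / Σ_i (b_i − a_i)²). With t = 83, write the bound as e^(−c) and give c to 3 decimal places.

Σ(b_i − a_i)² = 236·10² + 183·8² + 104·3² = 36248.
c = 2t² / 36248 = 2·83² / 36248 = 0.3801.

0.380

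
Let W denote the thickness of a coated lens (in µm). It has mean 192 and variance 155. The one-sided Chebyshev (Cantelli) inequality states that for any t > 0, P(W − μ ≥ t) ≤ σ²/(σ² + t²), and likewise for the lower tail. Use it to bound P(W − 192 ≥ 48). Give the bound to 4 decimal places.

Here σ² = 155 and t = 48, so σ² + t² = 2459.
Cantelli's bound: 155/2459 = 0.0630.

0.0630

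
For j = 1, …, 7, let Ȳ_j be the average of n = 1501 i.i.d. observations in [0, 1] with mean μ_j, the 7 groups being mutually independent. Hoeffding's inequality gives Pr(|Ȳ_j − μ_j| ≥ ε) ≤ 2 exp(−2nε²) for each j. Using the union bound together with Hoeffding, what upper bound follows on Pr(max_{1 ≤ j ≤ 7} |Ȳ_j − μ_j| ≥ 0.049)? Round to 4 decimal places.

Per-experiment Hoeffding bound: 2·exp(−2·1501·0.049²) = 2·exp(−7.20780) = 0.0014816.
Union bound over 7 events: 7·0.0014816 = 0.01037.

0.0104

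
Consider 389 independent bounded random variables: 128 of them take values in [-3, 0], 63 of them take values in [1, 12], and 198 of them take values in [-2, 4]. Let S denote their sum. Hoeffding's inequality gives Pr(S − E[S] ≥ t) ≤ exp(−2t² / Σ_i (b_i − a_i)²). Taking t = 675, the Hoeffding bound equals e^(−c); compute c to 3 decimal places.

57.301

Σ(b_i − a_i)² = 128·3² + 63·11² + 198·6² = 15903.
c = 2t² / 15903 = 2·675² / 15903 = 57.3005.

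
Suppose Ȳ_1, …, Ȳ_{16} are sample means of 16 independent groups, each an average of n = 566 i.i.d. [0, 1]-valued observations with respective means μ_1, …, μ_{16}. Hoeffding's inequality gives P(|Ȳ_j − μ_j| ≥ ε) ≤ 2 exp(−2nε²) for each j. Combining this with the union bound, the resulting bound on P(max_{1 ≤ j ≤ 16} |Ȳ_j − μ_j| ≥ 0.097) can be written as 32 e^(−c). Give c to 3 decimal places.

10.651

Union bound over the 16 events: P(max_{1 ≤ j ≤ 16} |Ȳ_j − μ_j| ≥ 0.097) ≤ 16·2·exp(−2nε²) = 32 exp(−2·566·0.097²).
So c = 2·566·0.097² = 10.6510.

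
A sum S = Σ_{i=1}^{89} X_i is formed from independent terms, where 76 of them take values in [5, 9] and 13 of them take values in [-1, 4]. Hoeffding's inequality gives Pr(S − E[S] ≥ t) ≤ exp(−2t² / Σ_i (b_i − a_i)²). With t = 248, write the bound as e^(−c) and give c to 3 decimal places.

79.823

Σ(b_i − a_i)² = 76·4² + 13·5² = 1541.
c = 2t² / 1541 = 2·248² / 1541 = 79.8235.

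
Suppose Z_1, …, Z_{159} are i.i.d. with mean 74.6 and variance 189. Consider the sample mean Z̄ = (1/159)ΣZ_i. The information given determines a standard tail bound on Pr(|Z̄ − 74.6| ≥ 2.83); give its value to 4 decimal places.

With mean and variance of each term known, Chebyshev's inequality bounds the deviation of the sum (or sample mean).
Var(Z̄) = Var(Z_i)/n = 189/159 = 1.1887.
Chebyshev: Pr(|Z̄ − 74.6| ≥ 2.83) ≤ Var(Z̄)/(2.83)² = 189/(159·2.83²) = 0.1484.

0.1484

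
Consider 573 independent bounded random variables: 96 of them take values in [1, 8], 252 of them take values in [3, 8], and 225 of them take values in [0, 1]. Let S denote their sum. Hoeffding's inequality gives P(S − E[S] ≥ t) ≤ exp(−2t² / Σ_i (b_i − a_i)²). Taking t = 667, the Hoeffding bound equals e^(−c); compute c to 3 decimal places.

79.239

Σ(b_i − a_i)² = 96·7² + 252·5² + 225·1² = 11229.
c = 2t² / 11229 = 2·667² / 11229 = 79.2393.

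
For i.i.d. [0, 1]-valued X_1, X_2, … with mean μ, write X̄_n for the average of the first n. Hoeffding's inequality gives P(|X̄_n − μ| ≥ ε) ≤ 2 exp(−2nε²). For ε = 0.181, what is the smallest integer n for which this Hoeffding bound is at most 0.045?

58

Require 2·exp(−2nε²) ≤ 0.045, i.e. 2nε² ≥ ln(2/0.045) = 3.794240.
So n ≥ 3.794240 / (2·0.181²) = 57.908.
The smallest integer n is 58.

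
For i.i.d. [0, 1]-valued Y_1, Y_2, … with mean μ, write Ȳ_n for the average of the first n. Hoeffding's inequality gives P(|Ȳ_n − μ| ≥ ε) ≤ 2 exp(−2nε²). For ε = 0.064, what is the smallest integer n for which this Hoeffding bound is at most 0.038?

484

Require 2·exp(−2nε²) ≤ 0.038, i.e. 2nε² ≥ ln(2/0.038) = 3.963316.
So n ≥ 3.963316 / (2·0.064²) = 483.803.
The smallest integer n is 484.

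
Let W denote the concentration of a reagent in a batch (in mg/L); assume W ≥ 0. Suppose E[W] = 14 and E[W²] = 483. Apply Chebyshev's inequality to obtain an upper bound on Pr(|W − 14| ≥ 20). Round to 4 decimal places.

Var(W) = E[W²] − (E[W])² = 483 − 196 = 287.
Chebyshev's inequality: Pr(|W − μ| ≥ t) ≤ Var(W)/t² = 287/400 = 0.7175.

0.7175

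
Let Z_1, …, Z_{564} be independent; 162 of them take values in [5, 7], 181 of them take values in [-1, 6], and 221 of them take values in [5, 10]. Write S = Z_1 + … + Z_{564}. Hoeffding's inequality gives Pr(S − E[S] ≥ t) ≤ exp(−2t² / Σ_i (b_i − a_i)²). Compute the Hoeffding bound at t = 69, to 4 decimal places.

0.5310

Σ(b_i − a_i)² = 162·2² + 181·7² + 221·5² = 15042.
Exponent = 2·69² / 15042 = 0.63303.
Bound = exp(−0.63303) = 0.53098.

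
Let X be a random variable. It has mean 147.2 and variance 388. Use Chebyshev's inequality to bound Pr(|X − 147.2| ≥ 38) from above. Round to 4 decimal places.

0.2687

Chebyshev: Pr(|X − μ| ≥ t) ≤ Var(X)/t².
Bound = 388 / 1444 = 0.2687.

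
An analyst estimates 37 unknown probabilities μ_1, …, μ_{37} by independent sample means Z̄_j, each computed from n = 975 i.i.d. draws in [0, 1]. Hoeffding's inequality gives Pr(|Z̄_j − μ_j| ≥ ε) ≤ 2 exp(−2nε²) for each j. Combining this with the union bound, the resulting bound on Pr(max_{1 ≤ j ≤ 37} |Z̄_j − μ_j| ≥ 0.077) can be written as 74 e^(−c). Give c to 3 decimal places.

11.562

Union bound over the 37 events: Pr(max_{1 ≤ j ≤ 37} |Z̄_j − μ_j| ≥ 0.077) ≤ 37·2·exp(−2nε²) = 74 exp(−2·975·0.077²).
So c = 2·975·0.077² = 11.5616.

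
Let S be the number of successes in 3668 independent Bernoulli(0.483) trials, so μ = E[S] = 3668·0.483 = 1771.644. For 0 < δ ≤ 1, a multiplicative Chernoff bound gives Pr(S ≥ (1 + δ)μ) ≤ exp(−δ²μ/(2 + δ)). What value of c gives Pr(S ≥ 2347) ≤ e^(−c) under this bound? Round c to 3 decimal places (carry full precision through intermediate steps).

Write 2347 = (1 + δ)μ, so δ = 2347/1771.644 − 1 = 0.3247582…
Then the exponent is δ²μ/(2 + δ) = (2347 − μ)² / (μ·(2 + δ)) = 80.374640.

80.375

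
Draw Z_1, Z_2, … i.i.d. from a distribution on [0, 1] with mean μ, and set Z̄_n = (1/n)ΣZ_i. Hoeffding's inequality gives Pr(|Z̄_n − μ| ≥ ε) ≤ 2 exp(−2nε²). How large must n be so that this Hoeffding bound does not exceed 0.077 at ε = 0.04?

1018

Require 2·exp(−2nε²) ≤ 0.077, i.e. 2nε² ≥ ln(2/0.077) = 3.257097.
So n ≥ 3.257097 / (2·0.04²) = 1017.843.
The smallest integer n is 1018.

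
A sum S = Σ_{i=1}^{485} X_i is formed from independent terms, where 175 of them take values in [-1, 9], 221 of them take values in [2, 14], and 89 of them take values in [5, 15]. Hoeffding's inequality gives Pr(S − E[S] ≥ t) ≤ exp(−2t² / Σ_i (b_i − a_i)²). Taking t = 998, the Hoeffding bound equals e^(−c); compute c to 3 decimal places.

Σ(b_i − a_i)² = 175·10² + 221·12² + 89·10² = 58224.
c = 2t² / 58224 = 2·998² / 58224 = 34.2128.

34.213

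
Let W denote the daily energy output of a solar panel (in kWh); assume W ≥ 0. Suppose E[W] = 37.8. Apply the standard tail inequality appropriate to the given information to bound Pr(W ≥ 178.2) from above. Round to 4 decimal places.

Only the mean of a non-negative variable is known, so Markov's inequality is the applicable tail bound.
Markov's inequality: for a non-negative random variable, Pr(W ≥ a) ≤ E[W]/a.
Here E[W] = 37.8 and a = 178.2, so the bound is 37.8/178.2 = 0.2121.

0.2121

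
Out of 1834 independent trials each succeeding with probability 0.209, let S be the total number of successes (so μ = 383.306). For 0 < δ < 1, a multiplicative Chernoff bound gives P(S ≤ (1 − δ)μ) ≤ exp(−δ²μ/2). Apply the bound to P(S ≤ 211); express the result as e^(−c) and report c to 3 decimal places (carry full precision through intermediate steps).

38.728

Write 211 = (1 − δ)μ, so δ = 1 − 211/383.306 = 0.449526…
Then the exponent is δ²μ/2 = (μ − 211)²/(2μ) = 38.728011.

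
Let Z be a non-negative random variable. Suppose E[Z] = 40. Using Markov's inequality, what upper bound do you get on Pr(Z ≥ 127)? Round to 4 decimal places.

0.3150

Markov's inequality: for a non-negative random variable, Pr(Z ≥ a) ≤ E[Z]/a.
Here E[Z] = 40 and a = 127, so the bound is 40/127 = 0.3150.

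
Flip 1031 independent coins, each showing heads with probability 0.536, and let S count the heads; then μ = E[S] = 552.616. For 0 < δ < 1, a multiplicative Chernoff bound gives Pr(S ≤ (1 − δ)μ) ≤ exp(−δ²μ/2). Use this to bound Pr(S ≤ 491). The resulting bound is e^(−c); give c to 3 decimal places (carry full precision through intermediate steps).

Write 491 = (1 − δ)μ, so δ = 1 − 491/552.616 = 0.1114988…
Then the exponent is δ²μ/2 = (μ − 491)²/(2μ) = 3.435054.

3.435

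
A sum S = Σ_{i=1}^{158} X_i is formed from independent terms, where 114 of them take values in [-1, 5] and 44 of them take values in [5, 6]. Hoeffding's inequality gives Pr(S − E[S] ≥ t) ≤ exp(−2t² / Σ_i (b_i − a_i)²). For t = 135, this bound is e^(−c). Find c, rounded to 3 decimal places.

8.787

Σ(b_i − a_i)² = 114·6² + 44·1² = 4148.
c = 2t² / 4148 = 2·135² / 4148 = 8.7874.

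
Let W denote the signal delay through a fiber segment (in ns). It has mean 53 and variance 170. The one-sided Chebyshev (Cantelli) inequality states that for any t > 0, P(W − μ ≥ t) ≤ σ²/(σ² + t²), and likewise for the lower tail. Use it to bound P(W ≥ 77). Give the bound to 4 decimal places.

0.2279

Here σ² = 170 and t = 24, so σ² + t² = 746.
Cantelli's bound: 170/746 = 0.2279.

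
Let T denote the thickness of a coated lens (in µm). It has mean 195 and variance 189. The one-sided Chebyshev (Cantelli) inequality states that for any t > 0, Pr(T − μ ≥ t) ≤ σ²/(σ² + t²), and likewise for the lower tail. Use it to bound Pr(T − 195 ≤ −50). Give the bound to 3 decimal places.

Here σ² = 189 and t = 50, so σ² + t² = 2689.
Cantelli's bound: 189/2689 = 0.0703.

0.070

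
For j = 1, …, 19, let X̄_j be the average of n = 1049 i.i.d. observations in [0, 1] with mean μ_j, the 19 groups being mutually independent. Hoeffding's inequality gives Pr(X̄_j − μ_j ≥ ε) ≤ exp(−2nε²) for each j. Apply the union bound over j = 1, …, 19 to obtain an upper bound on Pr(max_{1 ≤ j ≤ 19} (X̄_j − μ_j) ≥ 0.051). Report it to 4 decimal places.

Per-experiment Hoeffding bound: exp(−2·1049·0.051²) = exp(−5.45690) = 0.0042668.
Union bound over 19 events: 19·0.0042668 = 0.08107.

0.0811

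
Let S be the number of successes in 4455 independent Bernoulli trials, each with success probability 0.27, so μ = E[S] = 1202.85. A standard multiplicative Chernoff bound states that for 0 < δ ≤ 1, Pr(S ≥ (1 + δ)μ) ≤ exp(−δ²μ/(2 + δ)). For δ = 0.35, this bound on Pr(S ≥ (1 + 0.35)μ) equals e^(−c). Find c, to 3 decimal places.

c = δ²μ/(2 + δ) = 0.35²·1202.85/(2 + 0.35) = 62.7018.

62.702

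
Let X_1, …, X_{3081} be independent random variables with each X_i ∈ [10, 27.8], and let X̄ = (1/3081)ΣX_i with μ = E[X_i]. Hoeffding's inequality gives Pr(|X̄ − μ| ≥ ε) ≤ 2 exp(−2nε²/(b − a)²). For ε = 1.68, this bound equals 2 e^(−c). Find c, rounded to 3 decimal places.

c = 2nε²/(b − a)² = 2·3081·1.68² / 17.8² = 54.8909.

54.891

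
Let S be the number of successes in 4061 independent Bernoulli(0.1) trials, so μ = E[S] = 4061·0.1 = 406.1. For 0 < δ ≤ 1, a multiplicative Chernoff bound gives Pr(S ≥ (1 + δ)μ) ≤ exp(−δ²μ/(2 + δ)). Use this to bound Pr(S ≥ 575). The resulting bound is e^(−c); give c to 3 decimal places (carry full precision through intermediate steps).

29.077

Write 575 = (1 + δ)μ, so δ = 575/406.1 − 1 = 0.4159074…
Then the exponent is δ²μ/(2 + δ) = (575 − μ)² / (μ·(2 + δ)) = 29.076761.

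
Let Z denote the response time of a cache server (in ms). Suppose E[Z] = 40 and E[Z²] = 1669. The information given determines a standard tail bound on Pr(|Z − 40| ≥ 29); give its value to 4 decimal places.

The first two moments determine the variance, so Chebyshev's inequality is the sharpest standard bound available.
Var(Z) = E[Z²] − (E[Z])² = 1669 − 1600 = 69.
Chebyshev's inequality: Pr(|Z − μ| ≥ t) ≤ Var(Z)/t² = 69/841 = 0.0820.

0.0820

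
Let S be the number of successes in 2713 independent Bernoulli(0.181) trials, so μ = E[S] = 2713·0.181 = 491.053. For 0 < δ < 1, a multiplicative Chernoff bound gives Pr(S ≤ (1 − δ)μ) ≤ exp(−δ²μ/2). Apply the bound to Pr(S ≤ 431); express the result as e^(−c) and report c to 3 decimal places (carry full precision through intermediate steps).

3.672

Write 431 = (1 − δ)μ, so δ = 1 − 431/491.053 = 0.1222943…
Then the exponent is δ²μ/2 = (μ − 431)²/(2μ) = 3.672071.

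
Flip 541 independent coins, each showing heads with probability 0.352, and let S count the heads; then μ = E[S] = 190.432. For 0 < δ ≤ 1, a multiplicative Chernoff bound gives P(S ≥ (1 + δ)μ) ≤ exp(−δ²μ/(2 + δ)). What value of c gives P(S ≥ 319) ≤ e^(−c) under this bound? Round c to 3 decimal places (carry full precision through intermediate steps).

Write 319 = (1 + δ)μ, so δ = 319/190.432 − 1 = 0.6751386…
Then the exponent is δ²μ/(2 + δ) = (319 − μ)² / (μ·(2 + δ)) = 32.447374.

32.447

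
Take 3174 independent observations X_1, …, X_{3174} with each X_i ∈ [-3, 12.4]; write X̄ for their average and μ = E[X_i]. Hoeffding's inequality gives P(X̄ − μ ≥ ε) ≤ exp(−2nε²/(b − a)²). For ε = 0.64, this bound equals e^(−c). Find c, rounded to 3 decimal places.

c = 2nε²/(b − a)² = 2·3174·0.64² / 15.4² = 10.9637.

10.964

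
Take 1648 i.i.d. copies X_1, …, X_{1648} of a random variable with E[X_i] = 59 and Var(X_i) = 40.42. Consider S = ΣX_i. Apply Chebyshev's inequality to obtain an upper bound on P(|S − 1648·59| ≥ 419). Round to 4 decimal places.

Var(S) = n·Var(X_i) = 1648·40.42 = 66612.16.
Chebyshev: P(|S − 1648·59| ≥ 419) ≤ Var(S)/419² = 66612.16/175561 = 0.3794.

0.3794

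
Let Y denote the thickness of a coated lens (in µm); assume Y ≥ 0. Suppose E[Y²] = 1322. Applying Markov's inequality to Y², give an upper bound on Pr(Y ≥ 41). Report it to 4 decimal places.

0.7864

Since Y ≥ 0, the event {Y ≥ 41} is the same as {Y² ≥ 1681}.
Markov's inequality applied to Y² gives Pr(Y² ≥ 1681) ≤ E[Y²]/1681 = 1322/1681 = 0.7864.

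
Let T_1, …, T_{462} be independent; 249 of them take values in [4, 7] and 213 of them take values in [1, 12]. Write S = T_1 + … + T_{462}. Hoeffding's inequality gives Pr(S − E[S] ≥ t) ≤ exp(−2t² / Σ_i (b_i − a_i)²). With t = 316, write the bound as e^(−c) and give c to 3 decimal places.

7.129

Σ(b_i − a_i)² = 249·3² + 213·11² = 28014.
c = 2t² / 28014 = 2·316² / 28014 = 7.1290.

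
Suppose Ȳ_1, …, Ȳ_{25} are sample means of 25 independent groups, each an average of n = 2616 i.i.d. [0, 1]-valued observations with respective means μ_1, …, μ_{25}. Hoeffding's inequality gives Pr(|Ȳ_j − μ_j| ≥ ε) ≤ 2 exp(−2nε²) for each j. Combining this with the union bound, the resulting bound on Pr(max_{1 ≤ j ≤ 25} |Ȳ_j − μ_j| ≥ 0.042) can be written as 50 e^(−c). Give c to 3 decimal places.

Union bound over the 25 events: Pr(max_{1 ≤ j ≤ 25} |Ȳ_j − μ_j| ≥ 0.042) ≤ 25·2·exp(−2nε²) = 50 exp(−2·2616·0.042²).
So c = 2·2616·0.042² = 9.2292.

9.229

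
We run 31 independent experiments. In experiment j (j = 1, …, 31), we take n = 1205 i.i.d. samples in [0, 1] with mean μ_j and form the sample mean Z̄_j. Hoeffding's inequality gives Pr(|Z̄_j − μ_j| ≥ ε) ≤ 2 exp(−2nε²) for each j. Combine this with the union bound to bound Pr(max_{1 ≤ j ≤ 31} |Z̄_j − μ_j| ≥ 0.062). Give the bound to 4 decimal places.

0.0059

Per-experiment Hoeffding bound: 2·exp(−2·1205·0.062²) = 2·exp(−9.26404) = 0.00018954.
Union bound over 31 events: 31·0.00018954 = 0.00588.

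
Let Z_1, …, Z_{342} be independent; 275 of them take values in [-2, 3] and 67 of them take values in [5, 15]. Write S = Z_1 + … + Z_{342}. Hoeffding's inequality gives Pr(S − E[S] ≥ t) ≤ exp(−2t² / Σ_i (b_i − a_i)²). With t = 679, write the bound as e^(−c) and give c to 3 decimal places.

Σ(b_i − a_i)² = 275·5² + 67·10² = 13575.
c = 2t² / 13575 = 2·679² / 13575 = 67.9250.

67.925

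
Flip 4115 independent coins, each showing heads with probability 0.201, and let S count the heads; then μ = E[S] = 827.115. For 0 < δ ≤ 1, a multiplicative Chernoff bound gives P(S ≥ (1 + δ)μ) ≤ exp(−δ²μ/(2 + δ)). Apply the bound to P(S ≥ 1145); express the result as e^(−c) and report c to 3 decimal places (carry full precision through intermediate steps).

51.240

Write 1145 = (1 + δ)μ, so δ = 1145/827.115 − 1 = 0.3843299…
Then the exponent is δ²μ/(2 + δ) = (1145 − μ)² / (μ·(2 + δ)) = 51.239848.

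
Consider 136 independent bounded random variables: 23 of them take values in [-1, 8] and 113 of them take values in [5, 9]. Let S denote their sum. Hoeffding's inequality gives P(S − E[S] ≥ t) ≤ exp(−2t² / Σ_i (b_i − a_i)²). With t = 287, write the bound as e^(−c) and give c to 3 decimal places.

44.876

Σ(b_i − a_i)² = 23·9² + 113·4² = 3671.
c = 2t² / 3671 = 2·287² / 3671 = 44.8755.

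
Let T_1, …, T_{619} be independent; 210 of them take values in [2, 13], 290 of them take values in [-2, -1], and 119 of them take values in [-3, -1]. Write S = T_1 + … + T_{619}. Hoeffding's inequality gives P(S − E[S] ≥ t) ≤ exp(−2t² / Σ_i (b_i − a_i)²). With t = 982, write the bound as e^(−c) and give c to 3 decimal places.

73.680

Σ(b_i − a_i)² = 210·11² + 290·1² + 119·2² = 26176.
c = 2t² / 26176 = 2·982² / 26176 = 73.6800.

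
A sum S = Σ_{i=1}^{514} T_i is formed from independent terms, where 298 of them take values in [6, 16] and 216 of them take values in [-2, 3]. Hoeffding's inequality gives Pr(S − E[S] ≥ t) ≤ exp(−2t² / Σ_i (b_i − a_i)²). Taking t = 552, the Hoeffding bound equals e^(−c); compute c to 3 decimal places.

Σ(b_i − a_i)² = 298·10² + 216·5² = 35200.
c = 2t² / 35200 = 2·552² / 35200 = 17.3127.

17.313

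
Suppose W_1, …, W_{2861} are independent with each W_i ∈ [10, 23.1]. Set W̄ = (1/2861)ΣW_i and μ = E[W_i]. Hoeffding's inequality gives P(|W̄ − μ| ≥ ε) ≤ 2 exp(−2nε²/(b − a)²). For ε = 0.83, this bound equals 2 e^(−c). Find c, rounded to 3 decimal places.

c = 2nε²/(b − a)² = 2·2861·0.83² / 13.1² = 22.9700.

22.970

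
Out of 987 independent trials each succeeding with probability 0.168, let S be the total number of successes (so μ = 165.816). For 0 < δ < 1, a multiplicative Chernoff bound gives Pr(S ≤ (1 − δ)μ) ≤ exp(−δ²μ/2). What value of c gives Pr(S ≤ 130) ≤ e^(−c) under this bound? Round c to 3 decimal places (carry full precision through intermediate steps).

Write 130 = (1 − δ)μ, so δ = 1 − 130/165.816 = 0.2159985…
Then the exponent is δ²μ/2 = (μ − 130)²/(2μ) = 3.868100.

3.868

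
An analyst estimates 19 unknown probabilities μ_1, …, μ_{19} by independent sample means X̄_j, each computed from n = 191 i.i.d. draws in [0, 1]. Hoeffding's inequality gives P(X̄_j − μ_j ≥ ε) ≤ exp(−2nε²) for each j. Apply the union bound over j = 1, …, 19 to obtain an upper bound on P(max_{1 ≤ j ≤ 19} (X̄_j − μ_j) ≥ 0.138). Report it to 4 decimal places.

0.0132

Per-experiment Hoeffding bound: exp(−2·191·0.138²) = exp(−7.27481) = 0.00069277.
Union bound over 19 events: 19·0.00069277 = 0.01316.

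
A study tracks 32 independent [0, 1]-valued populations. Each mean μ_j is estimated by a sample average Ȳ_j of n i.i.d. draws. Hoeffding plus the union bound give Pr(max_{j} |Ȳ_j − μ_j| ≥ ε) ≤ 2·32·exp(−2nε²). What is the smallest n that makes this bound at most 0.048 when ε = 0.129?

217

Need 2·32·exp(−2nε²) ≤ 0.048, i.e. exp(−2nε²) ≤ 0.048/64.
So 2nε² ≥ ln(64/0.048) = 7.195437.
Hence n ≥ 7.195437/(2·0.129²) = 216.196.
The smallest integer n is 217.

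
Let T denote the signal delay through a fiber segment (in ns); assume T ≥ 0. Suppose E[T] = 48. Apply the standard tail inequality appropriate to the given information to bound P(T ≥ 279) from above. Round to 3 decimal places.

Only the mean of a non-negative variable is known, so Markov's inequality is the applicable tail bound.
Markov's inequality: for a non-negative random variable, P(T ≥ a) ≤ E[T]/a.
Here E[T] = 48 and a = 279, so the bound is 48/279 = 0.1720.

0.172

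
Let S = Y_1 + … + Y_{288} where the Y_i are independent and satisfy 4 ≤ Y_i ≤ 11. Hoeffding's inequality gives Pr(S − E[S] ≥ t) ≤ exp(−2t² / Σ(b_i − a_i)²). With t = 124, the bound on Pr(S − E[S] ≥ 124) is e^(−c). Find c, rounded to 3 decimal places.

2.179

Σ(b_i − a_i)² = 288·(7)² = 14112.
c = 2t²/14112 = 2·124²/14112 = 2.1791.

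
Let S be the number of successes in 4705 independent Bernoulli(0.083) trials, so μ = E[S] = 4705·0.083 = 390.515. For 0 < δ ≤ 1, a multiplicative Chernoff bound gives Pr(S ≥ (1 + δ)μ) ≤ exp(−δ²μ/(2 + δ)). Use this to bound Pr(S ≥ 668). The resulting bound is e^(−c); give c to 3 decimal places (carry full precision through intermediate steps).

72.741

Write 668 = (1 + δ)μ, so δ = 668/390.515 − 1 = 0.7105617…
Then the exponent is δ²μ/(2 + δ) = (668 − μ)² / (μ·(2 + δ)) = 72.741459.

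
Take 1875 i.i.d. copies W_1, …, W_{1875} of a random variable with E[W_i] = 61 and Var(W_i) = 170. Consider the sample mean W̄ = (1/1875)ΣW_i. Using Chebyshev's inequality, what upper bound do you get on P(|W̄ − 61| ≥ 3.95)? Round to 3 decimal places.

0.006

Var(W̄) = Var(W_i)/n = 170/1875 = 0.090667.
Chebyshev: P(|W̄ − 61| ≥ 3.95) ≤ Var(W̄)/(3.95)² = 170/(1875·3.95²) = 0.0058.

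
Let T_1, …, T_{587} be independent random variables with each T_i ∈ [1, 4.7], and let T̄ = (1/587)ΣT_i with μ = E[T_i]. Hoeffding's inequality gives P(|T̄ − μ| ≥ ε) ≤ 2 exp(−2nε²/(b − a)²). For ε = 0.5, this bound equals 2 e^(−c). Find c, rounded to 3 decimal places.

c = 2nε²/(b − a)² = 2·587·0.5² / 3.7² = 21.4390.

21.439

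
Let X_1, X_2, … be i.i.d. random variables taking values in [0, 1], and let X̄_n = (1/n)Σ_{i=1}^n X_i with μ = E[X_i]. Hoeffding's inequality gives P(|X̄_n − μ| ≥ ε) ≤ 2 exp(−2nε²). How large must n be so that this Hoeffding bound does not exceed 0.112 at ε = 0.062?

375

Require 2·exp(−2nε²) ≤ 0.112, i.e. 2nε² ≥ ln(2/0.112) = 2.882404.
So n ≥ 2.882404 / (2·0.062²) = 374.922.
The smallest integer n is 375.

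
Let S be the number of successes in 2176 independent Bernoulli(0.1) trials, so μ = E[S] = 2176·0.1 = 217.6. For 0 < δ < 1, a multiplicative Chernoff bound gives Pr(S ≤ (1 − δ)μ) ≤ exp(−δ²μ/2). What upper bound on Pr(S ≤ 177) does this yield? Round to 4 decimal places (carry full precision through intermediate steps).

0.0227

Write 177 = (1 − δ)μ, so δ = 1 − 177/217.6 = 0.1865809…
Then the exponent is δ²μ/2 = (μ − 177)²/(2μ) = 3.787592.
Bound = exp(−3.787592) = 0.02265.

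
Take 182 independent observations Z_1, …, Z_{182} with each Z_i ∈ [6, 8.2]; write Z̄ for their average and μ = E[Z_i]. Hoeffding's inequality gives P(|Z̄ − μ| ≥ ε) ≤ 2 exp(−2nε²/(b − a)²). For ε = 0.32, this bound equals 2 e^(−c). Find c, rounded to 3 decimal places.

7.701

c = 2nε²/(b − a)² = 2·182·0.32² / 2.2² = 7.7012.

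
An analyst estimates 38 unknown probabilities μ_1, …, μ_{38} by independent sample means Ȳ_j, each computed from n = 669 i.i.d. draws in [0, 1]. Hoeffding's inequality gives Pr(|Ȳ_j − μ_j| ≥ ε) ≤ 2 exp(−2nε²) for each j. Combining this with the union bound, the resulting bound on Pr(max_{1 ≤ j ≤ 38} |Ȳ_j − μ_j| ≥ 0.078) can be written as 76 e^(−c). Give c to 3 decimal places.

8.140

Union bound over the 38 events: Pr(max_{1 ≤ j ≤ 38} |Ȳ_j − μ_j| ≥ 0.078) ≤ 38·2·exp(−2nε²) = 76 exp(−2·669·0.078²).
So c = 2·669·0.078² = 8.1404.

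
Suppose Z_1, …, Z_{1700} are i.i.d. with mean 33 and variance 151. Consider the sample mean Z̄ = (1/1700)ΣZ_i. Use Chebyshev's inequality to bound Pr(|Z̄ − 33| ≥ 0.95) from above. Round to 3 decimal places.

0.098

Var(Z̄) = Var(Z_i)/n = 151/1700 = 0.088824.
Chebyshev: Pr(|Z̄ − 33| ≥ 0.95) ≤ Var(Z̄)/(0.95)² = 151/(1700·0.95²) = 0.0984.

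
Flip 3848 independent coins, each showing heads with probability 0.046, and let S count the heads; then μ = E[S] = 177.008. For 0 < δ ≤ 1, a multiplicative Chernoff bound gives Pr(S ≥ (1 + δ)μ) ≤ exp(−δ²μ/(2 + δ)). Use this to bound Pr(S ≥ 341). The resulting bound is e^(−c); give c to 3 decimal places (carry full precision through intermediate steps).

Write 341 = (1 + δ)μ, so δ = 341/177.008 − 1 = 0.9264666…
Then the exponent is δ²μ/(2 + δ) = (341 − μ)² / (μ·(2 + δ)) = 51.916913.

51.917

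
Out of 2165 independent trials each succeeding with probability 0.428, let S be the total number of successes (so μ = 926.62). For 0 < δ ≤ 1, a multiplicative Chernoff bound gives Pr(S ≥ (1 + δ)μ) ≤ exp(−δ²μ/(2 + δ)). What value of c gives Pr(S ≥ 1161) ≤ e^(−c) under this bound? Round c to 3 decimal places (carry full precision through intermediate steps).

Write 1161 = (1 + δ)μ, so δ = 1161/926.62 − 1 = 0.2529408…
Then the exponent is δ²μ/(2 + δ) = (1161 − μ)² / (μ·(2 + δ)) = 26.314168.

26.314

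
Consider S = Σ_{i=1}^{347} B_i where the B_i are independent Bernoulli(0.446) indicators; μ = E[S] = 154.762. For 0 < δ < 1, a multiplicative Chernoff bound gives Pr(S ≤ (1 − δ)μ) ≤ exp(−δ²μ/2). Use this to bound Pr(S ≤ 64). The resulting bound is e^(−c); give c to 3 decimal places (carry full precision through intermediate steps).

26.614

Write 64 = (1 − δ)μ, so δ = 1 − 64/154.762 = 0.5864618…
Then the exponent is δ²μ/2 = (μ − 64)²/(2μ) = 26.614223.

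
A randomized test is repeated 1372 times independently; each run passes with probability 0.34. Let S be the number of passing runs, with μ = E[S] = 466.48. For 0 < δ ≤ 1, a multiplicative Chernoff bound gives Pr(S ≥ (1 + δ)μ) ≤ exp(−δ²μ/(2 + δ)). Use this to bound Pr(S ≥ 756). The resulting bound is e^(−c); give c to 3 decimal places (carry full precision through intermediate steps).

Write 756 = (1 + δ)μ, so δ = 756/466.48 − 1 = 0.6206483…
Then the exponent is δ²μ/(2 + δ) = (756 − μ)² / (μ·(2 + δ)) = 68.567036.

68.567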